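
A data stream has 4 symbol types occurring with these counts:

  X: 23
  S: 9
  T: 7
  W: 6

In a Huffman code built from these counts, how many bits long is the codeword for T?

Repeatedly merge the two smallest:
W(6) + T(7) → 13
S(9) + 13 → 22
22 + X(23) → 45
The subtree containing T is merged 3 times, so code length = 3.

3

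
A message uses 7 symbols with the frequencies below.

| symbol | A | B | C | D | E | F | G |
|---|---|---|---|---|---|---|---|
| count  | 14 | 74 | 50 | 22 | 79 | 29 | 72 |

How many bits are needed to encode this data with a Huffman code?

896

Greedily combine the two least-frequent nodes:
A(14) + D(22) → 36
F(29) + 36 → 65
C(50) + 65 → 115
G(72) + B(74) → 146
E(79) + 115 → 194
146 + 194 → 340
The encoded length is the sum of every internal node's weight: 36 + 65 + 115 + 146 + 194 + 340 = 896 bits.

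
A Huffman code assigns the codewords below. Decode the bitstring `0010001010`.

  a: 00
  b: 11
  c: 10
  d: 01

acacc

Read left to right; each codeword is recognised as soon as it completes (prefix code):
  00→a | 10→c | 00→a | 10→c | 10→c
Decoded message: acacc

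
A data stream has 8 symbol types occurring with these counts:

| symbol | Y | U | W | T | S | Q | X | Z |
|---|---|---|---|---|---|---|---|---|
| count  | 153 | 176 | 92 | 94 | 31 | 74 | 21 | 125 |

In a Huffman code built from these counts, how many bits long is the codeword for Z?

3

Repeatedly merge the two smallest:
merge X(21) and S(31): 52
merge 52 and Q(74): 126
merge W(92) and T(94): 186
merge Z(125) and 126: 251
merge Y(153) and U(176): 329
merge 186 and 251: 437
merge 329 and 437: 766
Z's leaf is at depth 3, giving a 3-bit codeword.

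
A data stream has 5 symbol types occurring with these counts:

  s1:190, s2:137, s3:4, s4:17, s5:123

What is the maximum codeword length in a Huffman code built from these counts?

Merge the two lowest-weight nodes at each step:
combine s3(4), s4(17) → 21
combine 21, s5(123) → 144
combine s2(137), 144 → 281
combine s1(190), 281 → 471
The rarest symbols sit at the bottom; the longest codeword is 4 bits.

4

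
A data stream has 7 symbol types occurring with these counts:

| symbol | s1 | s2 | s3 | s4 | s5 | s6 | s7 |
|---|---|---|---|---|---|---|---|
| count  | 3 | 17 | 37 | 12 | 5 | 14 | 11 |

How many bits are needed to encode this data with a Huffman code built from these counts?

Merge the two smallest weights repeatedly:
combine s1(3), s5(5) → 8
combine 8, s7(11) → 19
combine s4(12), s6(14) → 26
combine s2(17), 19 → 36
combine 26, 36 → 62
combine s3(37), 62 → 99
Total encoded bits = sum of merged weights = 8 + 19 + 26 + 36 + 62 + 99 = 250.

250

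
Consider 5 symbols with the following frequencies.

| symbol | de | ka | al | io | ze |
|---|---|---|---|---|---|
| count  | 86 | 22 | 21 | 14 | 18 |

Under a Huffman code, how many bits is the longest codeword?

Merge the two lowest-weight nodes at each step:
io(14) + ze(18) → 32
al(21) + ka(22) → 43
32 + 43 → 75
75 + de(86) → 161
The first pair merged (io, ze) ends up deepest, at depth 3.

3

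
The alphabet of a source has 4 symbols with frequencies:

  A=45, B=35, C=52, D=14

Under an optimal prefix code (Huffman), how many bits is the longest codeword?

3

Merge the two lowest-weight nodes at each step:
merge D(14) and B(35): 49
merge A(45) and 49: 94
merge C(52) and 94: 146
The first pair merged (D, B) ends up deepest, at depth 3.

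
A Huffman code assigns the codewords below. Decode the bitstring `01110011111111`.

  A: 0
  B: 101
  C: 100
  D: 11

Read left to right; each codeword is recognised as soon as it completes (prefix code):
  0→A | 11→D | 100→C | 11→D | 11→D | 11→D | 11→D
Decoded message: ADCDDDD

ADCDDDD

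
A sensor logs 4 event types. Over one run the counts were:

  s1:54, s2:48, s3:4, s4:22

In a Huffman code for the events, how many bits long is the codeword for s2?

2

Huffman merges, smallest pair first:
combine s3(4), s4(22) → 26
combine 26, s2(48) → 74
combine s1(54), 74 → 128
s2 sits 2 levels below the root, so its codeword is 2 bits.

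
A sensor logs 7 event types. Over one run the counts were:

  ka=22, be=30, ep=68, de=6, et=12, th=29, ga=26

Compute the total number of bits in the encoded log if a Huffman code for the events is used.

Greedily combine the two least-frequent nodes:
de(6) + et(12) → 18
18 + ka(22) → 40
ga(26) + th(29) → 55
be(30) + 40 → 70
55 + ep(68) → 123
70 + 123 → 193
The encoded length is the sum of every internal node's weight: 18 + 40 + 55 + 70 + 123 + 193 = 499 bits.

499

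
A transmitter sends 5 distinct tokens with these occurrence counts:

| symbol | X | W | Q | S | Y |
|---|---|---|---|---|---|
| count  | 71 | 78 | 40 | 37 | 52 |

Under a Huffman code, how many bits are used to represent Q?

3

Repeatedly merge the two smallest:
S(37) + Q(40) → 77
Y(52) + X(71) → 123
77 + W(78) → 155
123 + 155 → 278
Q's leaf is at depth 3, giving a 3-bit codeword.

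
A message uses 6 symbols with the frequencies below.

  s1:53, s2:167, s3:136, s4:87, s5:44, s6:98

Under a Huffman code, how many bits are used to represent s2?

Huffman merges, smallest pair first:
s5(44) + s1(53) → 97
s4(87) + 97 → 184
s6(98) + s3(136) → 234
s2(167) + 184 → 351
234 + 351 → 585
s2's leaf is at depth 2, giving a 2-bit codeword.

2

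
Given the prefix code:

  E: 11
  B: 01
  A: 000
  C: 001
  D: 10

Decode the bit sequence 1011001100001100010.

Read left to right; each codeword is recognised as soon as it completes (prefix code):
  10→D | 11→E | 001→C | 10→D | 000→A | 11→E | 000→A | 10→D
Decoded message: DECDAEAD

DECDAEAD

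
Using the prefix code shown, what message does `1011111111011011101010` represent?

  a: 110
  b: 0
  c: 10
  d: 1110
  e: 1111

ceebadcc

Read left to right; each codeword is recognised as soon as it completes (prefix code):
  10→c | 1111→e | 1111→e | 0→b | 110→a | 1110→d | 10→c | 10→c
Decoded message: ceebadcc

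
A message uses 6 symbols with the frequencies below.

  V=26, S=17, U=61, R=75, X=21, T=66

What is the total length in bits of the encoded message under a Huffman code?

Build the Huffman tree bottom-up:
combine S(17), X(21) → 38
combine V(26), 38 → 64
combine U(61), 64 → 125
combine T(66), R(75) → 141
combine 125, 141 → 266
Total encoded bits = sum of merged weights = 38 + 64 + 125 + 141 + 266 = 634.

634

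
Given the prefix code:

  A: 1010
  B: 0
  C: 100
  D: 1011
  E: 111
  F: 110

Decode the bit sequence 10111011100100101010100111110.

DDCCAABEF

Read left to right; each codeword is recognised as soon as it completes (prefix code):
  1011→D | 1011→D | 100→C | 100→C | 1010→A | 1010→A | 0→B | 111→E | 110→F
Decoded message: DDCCAABEF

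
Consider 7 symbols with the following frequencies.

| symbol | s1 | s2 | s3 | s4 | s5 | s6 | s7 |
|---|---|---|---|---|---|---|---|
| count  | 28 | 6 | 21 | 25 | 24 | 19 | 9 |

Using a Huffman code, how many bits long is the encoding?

Build the Huffman tree bottom-up:
combine s2(6), s7(9) → 15
combine 15, s6(19) → 34
combine s3(21), s5(24) → 45
combine s4(25), s1(28) → 53
combine 34, 45 → 79
combine 53, 79 → 132
Total encoded bits = sum of merged weights = 15 + 34 + 45 + 53 + 79 + 132 = 358.

358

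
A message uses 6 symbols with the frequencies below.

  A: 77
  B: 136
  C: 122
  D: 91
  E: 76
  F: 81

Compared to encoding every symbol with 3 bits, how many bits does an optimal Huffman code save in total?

Fixed-length: 3 bits × 583 symbols = 1749 bits.
Huffman merges:
combine E(76), A(77) → 153
combine F(81), D(91) → 172
combine C(122), B(136) → 258
combine 153, 172 → 325
combine 258, 325 → 583
Huffman total = 153 + 172 + 258 + 325 + 583 = 1491 bits.
Saving = 1749 − 1491 = 258 bits.

258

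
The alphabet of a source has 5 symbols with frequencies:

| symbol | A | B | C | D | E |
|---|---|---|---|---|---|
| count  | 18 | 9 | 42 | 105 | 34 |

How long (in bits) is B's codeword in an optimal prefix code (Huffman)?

Huffman merges, smallest pair first:
combine B(9), A(18) → 27
combine 27, E(34) → 61
combine C(42), 61 → 103
combine 103, D(105) → 208
B sits 4 levels below the root, so its codeword is 4 bits.

4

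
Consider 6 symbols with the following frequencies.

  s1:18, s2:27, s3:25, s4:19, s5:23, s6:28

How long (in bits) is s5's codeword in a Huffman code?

3

Build the tree from the bottom:
combine s1(18), s4(19) → 37
combine s5(23), s3(25) → 48
combine s2(27), s6(28) → 55
combine 37, 48 → 85
combine 55, 85 → 140
s5's leaf is at depth 3, giving a 3-bit codeword.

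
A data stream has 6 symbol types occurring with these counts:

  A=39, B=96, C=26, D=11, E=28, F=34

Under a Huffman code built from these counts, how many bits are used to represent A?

3

Repeatedly merge the two smallest:
D(11) + C(26) → 37
E(28) + F(34) → 62
37 + A(39) → 76
62 + 76 → 138
B(96) + 138 → 234
The subtree containing A is merged 3 times, so code length = 3.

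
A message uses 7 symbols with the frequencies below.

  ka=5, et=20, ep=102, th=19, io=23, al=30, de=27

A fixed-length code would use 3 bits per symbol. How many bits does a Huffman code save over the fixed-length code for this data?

Fixed-length: 3 bits × 226 symbols = 678 bits.
Huffman merges:
merge ka(5) and th(19): 24
merge et(20) and io(23): 43
merge 24 and de(27): 51
merge al(30) and 43: 73
merge 51 and 73: 124
merge ep(102) and 124: 226
Huffman total = 24 + 43 + 51 + 73 + 124 + 226 = 541 bits.
Saving = 678 − 541 = 137 bits.

137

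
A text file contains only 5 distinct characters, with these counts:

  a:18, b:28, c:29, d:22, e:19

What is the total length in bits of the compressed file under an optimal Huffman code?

269

Merge the two smallest weights repeatedly:
merge a(18) and e(19): 37
merge d(22) and b(28): 50
merge c(29) and 37: 66
merge 50 and 66: 116
Each symbol's bit-cost is frequency × depth; summing gives 269 bits (equivalently 37 + 50 + 66 + 116).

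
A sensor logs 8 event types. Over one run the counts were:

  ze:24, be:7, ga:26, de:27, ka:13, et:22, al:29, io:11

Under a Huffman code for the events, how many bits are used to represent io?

4

Build the tree from the bottom:
merge be(7) and io(11): 18
merge ka(13) and 18: 31
merge et(22) and ze(24): 46
merge ga(26) and de(27): 53
merge al(29) and 31: 60
merge 46 and 53: 99
merge 60 and 99: 159
io's leaf is at depth 4, giving a 4-bit codeword.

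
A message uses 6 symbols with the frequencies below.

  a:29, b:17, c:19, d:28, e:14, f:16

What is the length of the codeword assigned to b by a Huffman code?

Huffman merges, smallest pair first:
merge e(14) and f(16): 30
merge b(17) and c(19): 36
merge d(28) and a(29): 57
merge 30 and 36: 66
merge 57 and 66: 123
b sits 3 levels below the root, so its codeword is 3 bits.

3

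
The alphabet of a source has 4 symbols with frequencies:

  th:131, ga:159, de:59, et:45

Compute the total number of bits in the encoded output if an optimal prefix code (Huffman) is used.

Build the Huffman tree bottom-up:
combine et(45), de(59) → 104
combine 104, th(131) → 235
combine ga(159), 235 → 394
Total encoded bits = sum of merged weights = 104 + 235 + 394 = 733.

733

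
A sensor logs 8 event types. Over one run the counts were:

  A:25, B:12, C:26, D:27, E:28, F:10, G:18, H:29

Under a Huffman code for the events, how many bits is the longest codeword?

Merge the two lowest-weight nodes at each step:
merge F(10) and B(12): 22
merge G(18) and 22: 40
merge A(25) and C(26): 51
merge D(27) and E(28): 55
merge H(29) and 40: 69
merge 51 and 55: 106
merge 69 and 106: 175
The first pair merged (F, B) ends up deepest, at depth 4.

4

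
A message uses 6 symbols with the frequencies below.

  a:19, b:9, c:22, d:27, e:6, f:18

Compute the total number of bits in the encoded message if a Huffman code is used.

250

Build the Huffman tree bottom-up:
merge e(6) and b(9): 15
merge 15 and f(18): 33
merge a(19) and c(22): 41
merge d(27) and 33: 60
merge 41 and 60: 101
The encoded length is the sum of every internal node's weight: 15 + 33 + 41 + 60 + 101 = 250 bits.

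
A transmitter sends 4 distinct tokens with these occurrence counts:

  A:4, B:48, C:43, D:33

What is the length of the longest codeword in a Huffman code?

Merge the two lowest-weight nodes at each step:
combine A(4), D(33) → 37
combine 37, C(43) → 80
combine B(48), 80 → 128
The rarest symbols sit at the bottom; the longest codeword is 3 bits.

3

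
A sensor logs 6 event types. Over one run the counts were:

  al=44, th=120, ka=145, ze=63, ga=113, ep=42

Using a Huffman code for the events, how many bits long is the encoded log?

Merge the two smallest weights repeatedly:
combine ep(42), al(44) → 86
combine ze(63), 86 → 149
combine ga(113), th(120) → 233
combine ka(145), 149 → 294
combine 233, 294 → 527
Total encoded bits = sum of merged weights = 86 + 149 + 233 + 294 + 527 = 1289.

1289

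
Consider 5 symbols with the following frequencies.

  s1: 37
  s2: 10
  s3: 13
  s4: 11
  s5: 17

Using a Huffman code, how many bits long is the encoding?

190

Build the Huffman tree bottom-up:
combine s2(10), s4(11) → 21
combine s3(13), s5(17) → 30
combine 21, 30 → 51
combine s1(37), 51 → 88
Each symbol's bit-cost is frequency × depth; summing gives 190 bits (equivalently 21 + 30 + 51 + 88).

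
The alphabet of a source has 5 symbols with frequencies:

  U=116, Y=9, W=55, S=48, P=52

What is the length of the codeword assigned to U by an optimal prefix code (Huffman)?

Huffman merges, smallest pair first:
merge Y(9) and S(48): 57
merge P(52) and W(55): 107
merge 57 and 107: 164
merge U(116) and 164: 280
U sits one level below the root: a 1-bit codeword.

1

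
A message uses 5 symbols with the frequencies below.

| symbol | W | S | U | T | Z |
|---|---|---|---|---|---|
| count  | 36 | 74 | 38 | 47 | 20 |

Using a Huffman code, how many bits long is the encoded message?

486

Build the Huffman tree bottom-up:
combine Z(20), W(36) → 56
combine U(38), T(47) → 85
combine 56, S(74) → 130
combine 85, 130 → 215
The encoded length is the sum of every internal node's weight: 56 + 85 + 130 + 215 = 486 bits.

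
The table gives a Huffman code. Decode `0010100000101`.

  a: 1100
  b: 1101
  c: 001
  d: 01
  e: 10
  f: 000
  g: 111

Read left to right; each codeword is recognised as soon as it completes (prefix code):
  001→c | 01→d | 000→f | 001→c | 01→d
Decoded message: cdfcd

cdfcd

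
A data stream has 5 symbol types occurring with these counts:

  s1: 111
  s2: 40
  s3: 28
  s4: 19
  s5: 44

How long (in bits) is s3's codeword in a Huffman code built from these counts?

3

Huffman merges, smallest pair first:
merge s4(19) and s3(28): 47
merge s2(40) and s5(44): 84
merge 47 and 84: 131
merge s1(111) and 131: 242
s3 sits 3 levels below the root, so its codeword is 3 bits.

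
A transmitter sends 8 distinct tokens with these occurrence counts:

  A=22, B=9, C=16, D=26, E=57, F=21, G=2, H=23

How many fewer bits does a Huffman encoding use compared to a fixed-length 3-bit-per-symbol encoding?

Fixed-length: 3 bits × 176 symbols = 528 bits.
Huffman merges:
G(2) + B(9) → 11
11 + C(16) → 27
F(21) + A(22) → 43
H(23) + D(26) → 49
27 + 43 → 70
49 + E(57) → 106
70 + 106 → 176
Huffman total = 11 + 27 + 43 + 49 + 70 + 106 + 176 = 482 bits.
Saving = 528 − 482 = 46 bits.

46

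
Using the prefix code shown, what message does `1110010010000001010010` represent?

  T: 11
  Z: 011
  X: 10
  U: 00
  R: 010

Read left to right; each codeword is recognised as soon as it completes (prefix code):
  11→T | 10→X | 010→R | 010→R | 00→U | 00→U | 010→R | 10→X | 010→R
Decoded message: TXRRUURXR

TXRRUURXR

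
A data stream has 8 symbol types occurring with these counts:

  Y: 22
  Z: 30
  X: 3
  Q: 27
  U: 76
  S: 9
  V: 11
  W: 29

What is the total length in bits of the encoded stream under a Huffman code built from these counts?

Greedily combine the two least-frequent nodes:
combine X(3), S(9) → 12
combine V(11), 12 → 23
combine Y(22), 23 → 45
combine Q(27), W(29) → 56
combine Z(30), 45 → 75
combine 56, 75 → 131
combine U(76), 131 → 207
Each symbol's bit-cost is frequency × depth; summing gives 549 bits (equivalently 12 + 23 + 45 + 56 + 75 + 131 + 207).

549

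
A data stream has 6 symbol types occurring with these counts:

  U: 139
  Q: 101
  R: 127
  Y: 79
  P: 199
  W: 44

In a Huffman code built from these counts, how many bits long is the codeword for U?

Build the tree from the bottom:
combine W(44), Y(79) → 123
combine Q(101), 123 → 224
combine R(127), U(139) → 266
combine P(199), 224 → 423
combine 266, 423 → 689
U's leaf is at depth 2, giving a 2-bit codeword.

2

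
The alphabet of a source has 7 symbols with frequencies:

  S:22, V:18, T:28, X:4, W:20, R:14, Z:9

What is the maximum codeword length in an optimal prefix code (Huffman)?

Merge the two lowest-weight nodes at each step:
X(4) + Z(9) → 13
13 + R(14) → 27
V(18) + W(20) → 38
S(22) + 27 → 49
T(28) + 38 → 66
49 + 66 → 115
Maximum depth reached is 4.

4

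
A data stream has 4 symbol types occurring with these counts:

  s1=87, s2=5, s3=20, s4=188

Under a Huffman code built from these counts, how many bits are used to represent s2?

3

Repeatedly merge the two smallest:
combine s2(5), s3(20) → 25
combine 25, s1(87) → 112
combine 112, s4(188) → 300
s2's leaf is at depth 3, giving a 3-bit codeword.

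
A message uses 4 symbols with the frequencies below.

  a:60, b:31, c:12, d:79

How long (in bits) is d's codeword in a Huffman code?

1

Build the tree from the bottom:
c(12) + b(31) → 43
43 + a(60) → 103
d(79) + 103 → 182
d is a child of the root — depth 1, so its codeword is a single bit.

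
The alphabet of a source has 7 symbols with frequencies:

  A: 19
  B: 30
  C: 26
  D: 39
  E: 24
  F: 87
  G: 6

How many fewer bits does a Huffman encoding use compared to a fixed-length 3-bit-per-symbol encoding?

101

Fixed-length: 3 bits × 231 symbols = 693 bits.
Huffman merges:
G(6) + A(19) → 25
E(24) + 25 → 49
C(26) + B(30) → 56
D(39) + 49 → 88
56 + F(87) → 143
88 + 143 → 231
Huffman total = 25 + 49 + 56 + 88 + 143 + 231 = 592 bits.
Saving = 693 − 592 = 101 bits.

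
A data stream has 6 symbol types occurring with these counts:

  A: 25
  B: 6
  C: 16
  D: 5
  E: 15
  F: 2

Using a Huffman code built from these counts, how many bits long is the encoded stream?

158

Build the Huffman tree bottom-up:
combine F(2), D(5) → 7
combine B(6), 7 → 13
combine 13, E(15) → 28
combine C(16), A(25) → 41
combine 28, 41 → 69
Each symbol's bit-cost is frequency × depth; summing gives 158 bits (equivalently 7 + 13 + 28 + 41 + 69).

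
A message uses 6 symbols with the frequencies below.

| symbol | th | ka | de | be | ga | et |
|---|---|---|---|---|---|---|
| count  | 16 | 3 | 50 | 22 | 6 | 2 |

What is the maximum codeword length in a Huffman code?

Merge the two lowest-weight nodes at each step:
et(2) + ka(3) → 5
5 + ga(6) → 11
11 + th(16) → 27
be(22) + 27 → 49
49 + de(50) → 99
The first pair merged (et, ka) ends up deepest, at depth 5.

5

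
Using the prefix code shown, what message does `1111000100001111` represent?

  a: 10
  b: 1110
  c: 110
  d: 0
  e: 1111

Read left to right; each codeword is recognised as soon as it completes (prefix code):
  1111→e | 0→d | 0→d | 0→d | 10→a | 0→d | 0→d | 0→d | 1111→e
Decoded message: edddaddde

edddaddde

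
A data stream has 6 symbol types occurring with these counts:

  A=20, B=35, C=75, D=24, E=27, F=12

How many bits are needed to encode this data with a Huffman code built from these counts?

461

Greedily combine the two least-frequent nodes:
F(12) + A(20) → 32
D(24) + E(27) → 51
32 + B(35) → 67
51 + 67 → 118
C(75) + 118 → 193
The encoded length is the sum of every internal node's weight: 32 + 51 + 67 + 118 + 193 = 461 bits.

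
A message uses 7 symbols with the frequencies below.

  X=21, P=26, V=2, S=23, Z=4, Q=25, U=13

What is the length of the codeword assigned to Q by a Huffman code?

Build the tree from the bottom:
V(2) + Z(4) → 6
6 + U(13) → 19
19 + X(21) → 40
S(23) + Q(25) → 48
P(26) + 40 → 66
48 + 66 → 114
The subtree containing Q is merged 2 times, so code length = 2.

2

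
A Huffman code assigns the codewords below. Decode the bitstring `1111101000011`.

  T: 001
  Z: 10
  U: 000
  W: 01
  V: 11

VVZZUV

Read left to right; each codeword is recognised as soon as it completes (prefix code):
  11→V | 11→V | 10→Z | 10→Z | 000→U | 11→V
Decoded message: VVZZUV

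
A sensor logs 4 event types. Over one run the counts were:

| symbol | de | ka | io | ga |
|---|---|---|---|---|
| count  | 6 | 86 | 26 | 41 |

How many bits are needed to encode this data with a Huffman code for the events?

Merge the two smallest weights repeatedly:
combine de(6), io(26) → 32
combine 32, ga(41) → 73
combine 73, ka(86) → 159
The encoded length is the sum of every internal node's weight: 32 + 73 + 159 = 264 bits.

264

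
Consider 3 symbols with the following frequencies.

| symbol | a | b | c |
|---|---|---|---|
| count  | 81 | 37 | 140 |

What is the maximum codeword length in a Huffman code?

Merge the two lowest-weight nodes at each step:
merge b(37) and a(81): 118
merge 118 and c(140): 258
The rarest symbols sit at the bottom; the longest codeword is 2 bits.

2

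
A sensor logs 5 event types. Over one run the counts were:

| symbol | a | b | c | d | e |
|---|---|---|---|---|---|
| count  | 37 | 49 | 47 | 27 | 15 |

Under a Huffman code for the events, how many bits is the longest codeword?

3

Merge the two lowest-weight nodes at each step:
merge e(15) and d(27): 42
merge a(37) and 42: 79
merge c(47) and b(49): 96
merge 79 and 96: 175
Maximum depth reached is 3.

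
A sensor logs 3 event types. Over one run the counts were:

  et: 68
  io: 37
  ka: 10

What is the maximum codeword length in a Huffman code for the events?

2

Merge the two lowest-weight nodes at each step:
merge ka(10) and io(37): 47
merge 47 and et(68): 115
The first pair merged (ka, io) ends up deepest, at depth 2.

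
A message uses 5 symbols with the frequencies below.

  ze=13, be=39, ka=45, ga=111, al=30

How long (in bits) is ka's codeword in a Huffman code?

2

Huffman merges, smallest pair first:
ze(13) + al(30) → 43
be(39) + 43 → 82
ka(45) + 82 → 127
ga(111) + 127 → 238
ka sits 2 levels below the root, so its codeword is 2 bits.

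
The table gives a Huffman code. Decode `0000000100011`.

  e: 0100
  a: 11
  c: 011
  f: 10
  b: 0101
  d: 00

dddec

Read left to right; each codeword is recognised as soon as it completes (prefix code):
  00→d | 00→d | 00→d | 0100→e | 011→c
Decoded message: dddec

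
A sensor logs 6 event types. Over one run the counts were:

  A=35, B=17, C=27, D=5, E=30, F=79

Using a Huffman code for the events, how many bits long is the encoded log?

Build the Huffman tree bottom-up:
combine D(5), B(17) → 22
combine 22, C(27) → 49
combine E(30), A(35) → 65
combine 49, 65 → 114
combine F(79), 114 → 193
The encoded length is the sum of every internal node's weight: 22 + 49 + 65 + 114 + 193 = 443 bits.

443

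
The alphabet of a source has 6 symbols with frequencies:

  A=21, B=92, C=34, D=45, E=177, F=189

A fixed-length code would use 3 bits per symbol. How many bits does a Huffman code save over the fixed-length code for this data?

Fixed-length: 3 bits × 558 symbols = 1674 bits.
Huffman merges:
combine A(21), C(34) → 55
combine D(45), 55 → 100
combine B(92), 100 → 192
combine E(177), F(189) → 366
combine 192, 366 → 558
Huffman total = 55 + 100 + 192 + 366 + 558 = 1271 bits.
Saving = 1674 − 1271 = 403 bits.

403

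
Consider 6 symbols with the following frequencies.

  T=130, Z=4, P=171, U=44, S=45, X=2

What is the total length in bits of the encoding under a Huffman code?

772

Build the Huffman tree bottom-up:
combine X(2), Z(4) → 6
combine 6, U(44) → 50
combine S(45), 50 → 95
combine 95, T(130) → 225
combine P(171), 225 → 396
Total encoded bits = sum of merged weights = 6 + 50 + 95 + 225 + 396 = 772.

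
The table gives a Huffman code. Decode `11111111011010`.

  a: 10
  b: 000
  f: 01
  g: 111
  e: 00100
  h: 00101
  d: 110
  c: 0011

ggdda

Read left to right; each codeword is recognised as soon as it completes (prefix code):
  111→g | 111→g | 110→d | 110→d | 10→a
Decoded message: ggdda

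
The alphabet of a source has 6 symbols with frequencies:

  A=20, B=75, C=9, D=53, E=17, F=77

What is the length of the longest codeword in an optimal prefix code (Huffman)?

4

Merge the two lowest-weight nodes at each step:
C(9) + E(17) → 26
A(20) + 26 → 46
46 + D(53) → 99
B(75) + F(77) → 152
99 + 152 → 251
The rarest symbols sit at the bottom; the longest codeword is 4 bits.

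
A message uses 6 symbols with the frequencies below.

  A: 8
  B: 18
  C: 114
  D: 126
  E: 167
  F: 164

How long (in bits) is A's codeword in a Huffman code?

4

Repeatedly merge the two smallest:
merge A(8) and B(18): 26
merge 26 and C(114): 140
merge D(126) and 140: 266
merge F(164) and E(167): 331
merge 266 and 331: 597
A's leaf is at depth 4, giving a 4-bit codeword.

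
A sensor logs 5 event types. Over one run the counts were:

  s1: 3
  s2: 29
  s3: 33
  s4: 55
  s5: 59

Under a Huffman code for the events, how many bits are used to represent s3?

2

Build the tree from the bottom:
combine s1(3), s2(29) → 32
combine 32, s3(33) → 65
combine s4(55), s5(59) → 114
combine 65, 114 → 179
The subtree containing s3 is merged 2 times, so code length = 2.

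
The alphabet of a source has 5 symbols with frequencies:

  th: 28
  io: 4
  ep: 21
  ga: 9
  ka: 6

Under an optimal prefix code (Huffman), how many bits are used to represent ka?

4

Repeatedly merge the two smallest:
merge io(4) and ka(6): 10
merge ga(9) and 10: 19
merge 19 and ep(21): 40
merge th(28) and 40: 68
ka's leaf is at depth 4, giving a 4-bit codeword.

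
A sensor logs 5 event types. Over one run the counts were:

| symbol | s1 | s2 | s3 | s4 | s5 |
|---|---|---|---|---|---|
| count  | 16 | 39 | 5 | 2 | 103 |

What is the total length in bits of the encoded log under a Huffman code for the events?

Merge the two smallest weights repeatedly:
s4(2) + s3(5) → 7
7 + s1(16) → 23
23 + s2(39) → 62
62 + s5(103) → 165
Total encoded bits = sum of merged weights = 7 + 23 + 62 + 165 = 257.

257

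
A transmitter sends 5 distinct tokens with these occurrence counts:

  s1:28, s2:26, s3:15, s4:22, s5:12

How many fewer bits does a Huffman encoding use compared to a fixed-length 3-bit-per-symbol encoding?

76

Fixed-length: 3 bits × 103 symbols = 309 bits.
Huffman merges:
merge s5(12) and s3(15): 27
merge s4(22) and s2(26): 48
merge 27 and s1(28): 55
merge 48 and 55: 103
Huffman total = 27 + 48 + 55 + 103 = 233 bits.
Saving = 309 − 233 = 76 bits.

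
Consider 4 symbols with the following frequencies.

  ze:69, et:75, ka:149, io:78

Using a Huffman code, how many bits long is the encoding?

Greedily combine the two least-frequent nodes:
ze(69) + et(75) → 144
io(78) + 144 → 222
ka(149) + 222 → 371
The encoded length is the sum of every internal node's weight: 144 + 222 + 371 = 737 bits.

737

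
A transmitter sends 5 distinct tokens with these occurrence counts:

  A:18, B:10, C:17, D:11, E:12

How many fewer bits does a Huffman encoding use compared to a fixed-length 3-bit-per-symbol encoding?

Fixed-length: 3 bits × 68 symbols = 204 bits.
Huffman merges:
B(10) + D(11) → 21
E(12) + C(17) → 29
A(18) + 21 → 39
29 + 39 → 68
Huffman total = 21 + 29 + 39 + 68 = 157 bits.
Saving = 204 − 157 = 47 bits.

47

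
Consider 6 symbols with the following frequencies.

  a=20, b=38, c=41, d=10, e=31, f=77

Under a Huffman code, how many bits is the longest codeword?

Merge the two lowest-weight nodes at each step:
d(10) + a(20) → 30
30 + e(31) → 61
b(38) + c(41) → 79
61 + f(77) → 138
79 + 138 → 217
The rarest symbols sit at the bottom; the longest codeword is 4 bits.

4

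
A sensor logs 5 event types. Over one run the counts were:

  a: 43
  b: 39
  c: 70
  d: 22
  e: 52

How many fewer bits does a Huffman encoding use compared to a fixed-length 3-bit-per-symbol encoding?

Fixed-length: 3 bits × 226 symbols = 678 bits.
Huffman merges:
combine d(22), b(39) → 61
combine a(43), e(52) → 95
combine 61, c(70) → 131
combine 95, 131 → 226
Huffman total = 61 + 95 + 131 + 226 = 513 bits.
Saving = 678 − 513 = 165 bits.

165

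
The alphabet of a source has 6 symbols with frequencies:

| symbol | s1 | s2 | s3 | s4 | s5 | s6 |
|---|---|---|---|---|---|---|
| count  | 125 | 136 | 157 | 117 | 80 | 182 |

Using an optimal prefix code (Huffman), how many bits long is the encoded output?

Greedily combine the two least-frequent nodes:
s5(80) + s4(117) → 197
s1(125) + s2(136) → 261
s3(157) + s6(182) → 339
197 + 261 → 458
339 + 458 → 797
The encoded length is the sum of every internal node's weight: 197 + 261 + 339 + 458 + 797 = 2052 bits.

2052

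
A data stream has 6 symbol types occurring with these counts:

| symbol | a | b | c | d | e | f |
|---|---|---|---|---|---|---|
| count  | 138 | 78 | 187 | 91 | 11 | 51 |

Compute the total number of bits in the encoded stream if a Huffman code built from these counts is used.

Merge the two smallest weights repeatedly:
merge e(11) and f(51): 62
merge 62 and b(78): 140
merge d(91) and a(138): 229
merge 140 and c(187): 327
merge 229 and 327: 556
Total encoded bits = sum of merged weights = 62 + 140 + 229 + 327 + 556 = 1314.

1314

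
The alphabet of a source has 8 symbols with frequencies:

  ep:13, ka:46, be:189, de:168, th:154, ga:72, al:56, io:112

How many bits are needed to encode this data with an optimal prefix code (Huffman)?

Build the Huffman tree bottom-up:
merge ep(13) and ka(46): 59
merge al(56) and 59: 115
merge ga(72) and io(112): 184
merge 115 and th(154): 269
merge de(168) and 184: 352
merge be(189) and 269: 458
merge 352 and 458: 810
Each symbol's bit-cost is frequency × depth; summing gives 2247 bits (equivalently 59 + 115 + 184 + 269 + 352 + 458 + 810).

2247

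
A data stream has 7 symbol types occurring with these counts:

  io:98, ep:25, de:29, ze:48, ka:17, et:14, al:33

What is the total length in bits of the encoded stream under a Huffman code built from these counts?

677

Build the Huffman tree bottom-up:
combine et(14), ka(17) → 31
combine ep(25), de(29) → 54
combine 31, al(33) → 64
combine ze(48), 54 → 102
combine 64, io(98) → 162
combine 102, 162 → 264
The encoded length is the sum of every internal node's weight: 31 + 54 + 64 + 102 + 162 + 264 = 677 bits.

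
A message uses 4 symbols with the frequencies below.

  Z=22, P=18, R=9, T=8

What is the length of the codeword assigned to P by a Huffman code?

2

Huffman merges, smallest pair first:
T(8) + R(9) → 17
17 + P(18) → 35
Z(22) + 35 → 57
P sits 2 levels below the root, so its codeword is 2 bits.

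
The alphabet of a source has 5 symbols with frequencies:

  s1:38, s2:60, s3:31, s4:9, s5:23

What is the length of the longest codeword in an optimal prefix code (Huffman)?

3

Merge the two lowest-weight nodes at each step:
combine s4(9), s5(23) → 32
combine s3(31), 32 → 63
combine s1(38), s2(60) → 98
combine 63, 98 → 161
The first pair merged (s4, s5) ends up deepest, at depth 3.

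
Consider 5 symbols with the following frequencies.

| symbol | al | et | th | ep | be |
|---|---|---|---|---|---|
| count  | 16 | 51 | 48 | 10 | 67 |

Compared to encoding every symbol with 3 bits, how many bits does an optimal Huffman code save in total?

Fixed-length: 3 bits × 192 symbols = 576 bits.
Huffman merges:
merge ep(10) and al(16): 26
merge 26 and th(48): 74
merge et(51) and be(67): 118
merge 74 and 118: 192
Huffman total = 26 + 74 + 118 + 192 = 410 bits.
Saving = 576 − 410 = 166 bits.

166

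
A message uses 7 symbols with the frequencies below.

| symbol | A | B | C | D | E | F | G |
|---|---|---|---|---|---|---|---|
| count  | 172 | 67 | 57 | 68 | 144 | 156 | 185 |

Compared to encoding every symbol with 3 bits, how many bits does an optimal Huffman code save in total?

233

Fixed-length: 3 bits × 849 symbols = 2547 bits.
Huffman merges:
merge C(57) and B(67): 124
merge D(68) and 124: 192
merge E(144) and F(156): 300
merge A(172) and G(185): 357
merge 192 and 300: 492
merge 357 and 492: 849
Huffman total = 124 + 192 + 300 + 357 + 492 + 849 = 2314 bits.
Saving = 2547 − 2314 = 233 bits.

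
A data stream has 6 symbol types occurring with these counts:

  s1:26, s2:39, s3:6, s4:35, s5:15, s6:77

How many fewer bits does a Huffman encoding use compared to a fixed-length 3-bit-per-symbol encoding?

133

Fixed-length: 3 bits × 198 symbols = 594 bits.
Huffman merges:
s3(6) + s5(15) → 21
21 + s1(26) → 47
s4(35) + s2(39) → 74
47 + 74 → 121
s6(77) + 121 → 198
Huffman total = 21 + 47 + 74 + 121 + 198 = 461 bits.
Saving = 594 − 461 = 133 bits.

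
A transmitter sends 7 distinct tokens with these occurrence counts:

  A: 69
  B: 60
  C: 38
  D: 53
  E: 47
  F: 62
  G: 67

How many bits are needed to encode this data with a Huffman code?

Greedily combine the two least-frequent nodes:
merge C(38) and E(47): 85
merge D(53) and B(60): 113
merge F(62) and G(67): 129
merge A(69) and 85: 154
merge 113 and 129: 242
merge 154 and 242: 396
The encoded length is the sum of every internal node's weight: 85 + 113 + 129 + 154 + 242 + 396 = 1119 bits.

1119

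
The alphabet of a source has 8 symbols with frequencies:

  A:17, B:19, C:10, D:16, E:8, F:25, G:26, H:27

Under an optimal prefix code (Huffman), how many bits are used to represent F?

3

Repeatedly merge the two smallest:
combine E(8), C(10) → 18
combine D(16), A(17) → 33
combine 18, B(19) → 37
combine F(25), G(26) → 51
combine H(27), 33 → 60
combine 37, 51 → 88
combine 60, 88 → 148
F's leaf is at depth 3, giving a 3-bit codeword.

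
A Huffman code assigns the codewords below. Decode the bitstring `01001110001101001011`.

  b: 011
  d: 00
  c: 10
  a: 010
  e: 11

Read left to right; each codeword is recognised as soon as it completes (prefix code):
  010→a | 011→b | 10→c | 00→d | 11→e | 010→a | 010→a | 11→e
Decoded message: abcdeaae

abcdeaae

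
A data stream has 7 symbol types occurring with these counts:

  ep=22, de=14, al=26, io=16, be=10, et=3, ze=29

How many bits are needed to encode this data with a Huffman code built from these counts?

318

Build the Huffman tree bottom-up:
combine et(3), be(10) → 13
combine 13, de(14) → 27
combine io(16), ep(22) → 38
combine al(26), 27 → 53
combine ze(29), 38 → 67
combine 53, 67 → 120
The encoded length is the sum of every internal node's weight: 13 + 27 + 38 + 53 + 67 + 120 = 318 bits.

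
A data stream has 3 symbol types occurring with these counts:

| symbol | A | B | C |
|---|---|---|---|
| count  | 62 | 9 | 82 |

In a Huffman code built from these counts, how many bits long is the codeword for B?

Huffman merges, smallest pair first:
B(9) + A(62) → 71
71 + C(82) → 153
The subtree containing B is merged 2 times, so code length = 2.

2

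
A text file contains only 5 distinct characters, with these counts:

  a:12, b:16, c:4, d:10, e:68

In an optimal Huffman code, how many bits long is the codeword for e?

Build the tree from the bottom:
c(4) + d(10) → 14
a(12) + 14 → 26
b(16) + 26 → 42
42 + e(68) → 110
e is a child of the root — depth 1, so its codeword is a single bit.

1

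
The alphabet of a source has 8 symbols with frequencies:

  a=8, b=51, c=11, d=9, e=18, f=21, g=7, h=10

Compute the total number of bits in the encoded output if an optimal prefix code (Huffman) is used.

Merge the two smallest weights repeatedly:
combine g(7), a(8) → 15
combine d(9), h(10) → 19
combine c(11), 15 → 26
combine e(18), 19 → 37
combine f(21), 26 → 47
combine 37, 47 → 84
combine b(51), 84 → 135
Each symbol's bit-cost is frequency × depth; summing gives 363 bits (equivalently 15 + 19 + 26 + 37 + 47 + 84 + 135).

363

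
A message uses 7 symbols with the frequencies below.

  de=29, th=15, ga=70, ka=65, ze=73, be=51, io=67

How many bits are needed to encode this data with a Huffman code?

Build the Huffman tree bottom-up:
merge th(15) and de(29): 44
merge 44 and be(51): 95
merge ka(65) and io(67): 132
merge ga(70) and ze(73): 143
merge 95 and 132: 227
merge 143 and 227: 370
Each symbol's bit-cost is frequency × depth; summing gives 1011 bits (equivalently 44 + 95 + 132 + 143 + 227 + 370).

1011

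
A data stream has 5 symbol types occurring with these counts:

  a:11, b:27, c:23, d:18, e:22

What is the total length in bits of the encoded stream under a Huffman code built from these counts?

Merge the two smallest weights repeatedly:
a(11) + d(18) → 29
e(22) + c(23) → 45
b(27) + 29 → 56
45 + 56 → 101
The encoded length is the sum of every internal node's weight: 29 + 45 + 56 + 101 = 231 bits.

231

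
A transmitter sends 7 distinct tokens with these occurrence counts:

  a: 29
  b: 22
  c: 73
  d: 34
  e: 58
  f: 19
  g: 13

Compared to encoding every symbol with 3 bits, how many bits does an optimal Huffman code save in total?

Fixed-length: 3 bits × 248 symbols = 744 bits.
Huffman merges:
merge g(13) and f(19): 32
merge b(22) and a(29): 51
merge 32 and d(34): 66
merge 51 and e(58): 109
merge 66 and c(73): 139
merge 109 and 139: 248
Huffman total = 32 + 51 + 66 + 109 + 139 + 248 = 645 bits.
Saving = 744 − 645 = 99 bits.

99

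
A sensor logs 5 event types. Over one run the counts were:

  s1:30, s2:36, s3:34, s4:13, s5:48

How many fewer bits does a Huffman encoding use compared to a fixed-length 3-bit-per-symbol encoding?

Fixed-length: 3 bits × 161 symbols = 483 bits.
Huffman merges:
combine s4(13), s1(30) → 43
combine s3(34), s2(36) → 70
combine 43, s5(48) → 91
combine 70, 91 → 161
Huffman total = 43 + 70 + 91 + 161 = 365 bits.
Saving = 483 − 365 = 118 bits.

118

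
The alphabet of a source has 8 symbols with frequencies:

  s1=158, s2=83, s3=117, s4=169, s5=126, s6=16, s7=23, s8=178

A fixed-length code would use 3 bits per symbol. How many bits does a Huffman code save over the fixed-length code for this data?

Fixed-length: 3 bits × 870 symbols = 2610 bits.
Huffman merges:
s6(16) + s7(23) → 39
39 + s2(83) → 122
s3(117) + 122 → 239
s5(126) + s1(158) → 284
s4(169) + s8(178) → 347
239 + 284 → 523
347 + 523 → 870
Huffman total = 39 + 122 + 239 + 284 + 347 + 523 + 870 = 2424 bits.
Saving = 2610 − 2424 = 186 bits.

186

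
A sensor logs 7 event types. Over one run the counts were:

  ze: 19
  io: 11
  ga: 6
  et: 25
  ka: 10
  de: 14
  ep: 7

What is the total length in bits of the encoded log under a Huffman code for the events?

245

Merge the two smallest weights repeatedly:
merge ga(6) and ep(7): 13
merge ka(10) and io(11): 21
merge 13 and de(14): 27
merge ze(19) and 21: 40
merge et(25) and 27: 52
merge 40 and 52: 92
Each symbol's bit-cost is frequency × depth; summing gives 245 bits (equivalently 13 + 21 + 27 + 40 + 52 + 92).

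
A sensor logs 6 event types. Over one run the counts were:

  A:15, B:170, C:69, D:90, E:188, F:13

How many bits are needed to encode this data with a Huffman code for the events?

1214

Merge the two smallest weights repeatedly:
F(13) + A(15) → 28
28 + C(69) → 97
D(90) + 97 → 187
B(170) + 187 → 357
E(188) + 357 → 545
The encoded length is the sum of every internal node's weight: 28 + 97 + 187 + 357 + 545 = 1214 bits.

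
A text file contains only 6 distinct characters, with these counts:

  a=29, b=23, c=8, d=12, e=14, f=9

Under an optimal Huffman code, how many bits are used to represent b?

2

Repeatedly merge the two smallest:
merge c(8) and f(9): 17
merge d(12) and e(14): 26
merge 17 and b(23): 40
merge 26 and a(29): 55
merge 40 and 55: 95
b's leaf is at depth 2, giving a 2-bit codeword.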